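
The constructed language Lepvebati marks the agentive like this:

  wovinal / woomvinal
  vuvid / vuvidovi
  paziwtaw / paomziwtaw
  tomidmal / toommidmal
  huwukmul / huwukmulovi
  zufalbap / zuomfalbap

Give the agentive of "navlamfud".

tomidmal and huwukmul both end in -l yet inflect differently (toommidmal, huwukmulovi), so the final letter is not what conditions the rule; the last vowel is.
"navlamfud" has last vowel 'u'. The one such stem in the data (huwukmul → huwukmulovi) adds -ovi, so the same rule applies.
So navlamfud → navlamfudovi.

navlamfudovi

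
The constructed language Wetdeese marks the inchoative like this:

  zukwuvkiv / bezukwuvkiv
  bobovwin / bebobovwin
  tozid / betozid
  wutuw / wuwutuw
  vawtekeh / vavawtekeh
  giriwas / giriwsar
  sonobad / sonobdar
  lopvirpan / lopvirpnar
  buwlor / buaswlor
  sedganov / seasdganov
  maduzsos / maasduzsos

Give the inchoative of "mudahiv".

bemudahiv

tozid and sonobad both end in -d yet inflect differently (betozid, sonobdar), so the final letter is not what conditions the rule; the last vowel is.
"mudahiv" has last vowel 'i'. The stems whose last vowel is 'i' (zukwuvkiv → bezukwuvkiv, bobovwin → bebobovwin, tozid → betozid) add the prefix be-.
So mudahiv → bemudahiv.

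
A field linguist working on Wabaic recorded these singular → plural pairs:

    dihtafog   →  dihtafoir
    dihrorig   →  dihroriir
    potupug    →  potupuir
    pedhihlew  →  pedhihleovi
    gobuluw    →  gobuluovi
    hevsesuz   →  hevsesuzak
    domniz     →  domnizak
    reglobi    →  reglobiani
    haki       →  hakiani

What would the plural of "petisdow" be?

"petisdow" ends in -w. The stems ending in -w (pedhihlew → pedhihleovi, gobuluw → gobuluovi) drop the final letter and add -ovi.
So petisdow → petisdoovi.

petisdoovi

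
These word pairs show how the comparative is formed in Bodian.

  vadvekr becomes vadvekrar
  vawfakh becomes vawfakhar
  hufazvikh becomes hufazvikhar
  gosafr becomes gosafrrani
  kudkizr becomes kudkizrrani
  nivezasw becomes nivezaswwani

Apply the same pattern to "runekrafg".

vadvekr and gosafr both end in -r yet inflect differently (vadvekrar, gosafrrani), so the final letter is not what conditions the rule; the second-to-last letter is.
"runekrafg" has second-to-last letter 'f'. The one such stem in the data (gosafr → gosafrrani) doubles the final consonant and adds -ani (as do kudkizr, nivezasw), so the same rule applies.
So runekrafg → runekrafggani.

runekrafggani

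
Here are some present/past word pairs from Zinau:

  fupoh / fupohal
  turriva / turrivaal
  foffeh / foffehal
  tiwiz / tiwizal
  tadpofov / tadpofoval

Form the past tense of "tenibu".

tenibual

Every pair shown (fupoh → fupohal, turriva → turrivaal, foffeh → foffehal, …) follows the same rule: add -al.
So tenibu → tenibual.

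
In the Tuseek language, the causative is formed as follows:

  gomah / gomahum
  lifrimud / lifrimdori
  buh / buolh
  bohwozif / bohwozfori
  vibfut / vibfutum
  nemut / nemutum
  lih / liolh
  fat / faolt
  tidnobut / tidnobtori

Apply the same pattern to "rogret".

fat and vibfut both end in -t yet inflect differently (faolt, vibfutum), so the final letter is not what conditions the rule; the number of vowels is.
"rogret" has 2 vowels. The stems with 2 vowels (vibfut → vibfutum, nemut → nemutum, gomah → gomahum) add -um.
The other patterns: stems with 1 vowel insert -ol- after the first vowel; stems with 3 vowels delete the last vowel and add -ori.
So rogret → rogretum.

rogretum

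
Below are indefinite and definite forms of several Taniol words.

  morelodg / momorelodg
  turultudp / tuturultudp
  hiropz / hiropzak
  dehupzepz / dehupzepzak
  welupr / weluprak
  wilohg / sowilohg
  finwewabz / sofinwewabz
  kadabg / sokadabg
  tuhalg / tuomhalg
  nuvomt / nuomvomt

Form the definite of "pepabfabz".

morelodg and wilohg both end in -g yet inflect differently (momorelodg, sowilohg), so the final letter is not what conditions the rule; the second-to-last letter is.
"pepabfabz" has second-to-last letter 'b'. The stems whose second-to-last letter is 'b' (finwewabz → sofinwewabz, kadabg → sokadabg) add the prefix so-.
So pepabfabz → sopepabfabz.

sopepabfabz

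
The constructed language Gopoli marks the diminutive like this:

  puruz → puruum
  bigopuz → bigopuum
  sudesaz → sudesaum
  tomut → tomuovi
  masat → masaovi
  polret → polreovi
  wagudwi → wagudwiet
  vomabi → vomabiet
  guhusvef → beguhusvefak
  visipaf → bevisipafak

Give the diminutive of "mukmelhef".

bemukmelhefak

puruz and tomut both have last vowel 'u' yet inflect differently (puruum, tomuovi), so the last vowel is not what conditions the rule; the final letter is.
"mukmelhef" ends in -f. The stems ending in -f (guhusvef → beguhusvefak, visipaf → bevisipafak) add be- … -ak around the stem.
The other patterns: stems ending in -z drop the final letter and add -um; stems ending in -t drop the final letter and add -ovi; stems ending in -i add -et.
So mukmelhef → bemukmelhefak.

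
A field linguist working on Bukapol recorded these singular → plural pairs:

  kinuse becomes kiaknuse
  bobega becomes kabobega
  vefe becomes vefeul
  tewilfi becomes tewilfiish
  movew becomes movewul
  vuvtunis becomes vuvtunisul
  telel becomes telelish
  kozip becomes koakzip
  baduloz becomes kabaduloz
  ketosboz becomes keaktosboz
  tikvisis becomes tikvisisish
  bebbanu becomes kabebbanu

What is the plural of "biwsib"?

ketosboz and baduloz both end in -z yet inflect differently (keaktosboz, kabaduloz), so the final letter is not what conditions the rule; the first letter is.
"biwsib" begins with b-. The stems beginning with b- (bobega → kabobega, baduloz → kabaduloz, bebbanu → kabebbanu) add the prefix ka-.
So biwsib → kabiwsib.

kabiwsib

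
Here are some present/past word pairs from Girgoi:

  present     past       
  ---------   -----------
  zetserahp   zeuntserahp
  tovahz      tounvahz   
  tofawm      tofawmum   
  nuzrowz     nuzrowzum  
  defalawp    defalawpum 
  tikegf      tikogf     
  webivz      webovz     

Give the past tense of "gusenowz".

"gusenowz" has second-to-last letter 'w'. The stems whose second-to-last letter is 'w' (tofawm → tofawmum, nuzrowz → nuzrowzum, defalawp → defalawpum) add -um.
The other patterns: stems whose second-to-last letter is 'h' insert -un- after the first vowel; stems whose second-to-last letter is 'g' or 'v' change the last vowel to 'o'.
So gusenowz → gusenowzum.

gusenowzum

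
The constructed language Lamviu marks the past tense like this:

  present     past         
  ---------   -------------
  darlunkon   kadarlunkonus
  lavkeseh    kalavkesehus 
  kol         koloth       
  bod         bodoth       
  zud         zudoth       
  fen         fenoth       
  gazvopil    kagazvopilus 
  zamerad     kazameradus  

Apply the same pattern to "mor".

zamerad and bod both end in -d yet inflect differently (kazameradus, bodoth), so the final letter is not what conditions the rule; the number of vowels is.
"mor" has 1 vowel. The stems with 1 vowel (bod → bodoth, zud → zudoth, fen → fenoth) add -oth.
The other pattern: stems with 3 vowels add ka- … -us around the stem.
So mor → moroth.

moroth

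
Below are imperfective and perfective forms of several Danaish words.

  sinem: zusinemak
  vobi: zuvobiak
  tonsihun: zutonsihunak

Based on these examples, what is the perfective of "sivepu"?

Every pair shown (sinem → zusinemak, vobi → zuvobiak, tonsihun → zutonsihunak) follows the same rule: add zu- … -ak around the stem.
So sivepu → zusivepuak.

zusivepuak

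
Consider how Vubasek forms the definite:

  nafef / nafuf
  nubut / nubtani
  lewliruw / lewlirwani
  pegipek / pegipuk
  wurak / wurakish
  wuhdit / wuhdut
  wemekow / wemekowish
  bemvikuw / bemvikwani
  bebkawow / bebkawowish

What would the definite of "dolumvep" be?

dolumvup

nubut and wuhdit both end in -t yet inflect differently (nubtani, wuhdut), so the final letter is not what conditions the rule; the last vowel is.
"dolumvep" has last vowel 'e'. The stems whose last vowel is 'e' (pegipek → pegipuk, nafef → nafuf) change the last vowel to 'u'.
So dolumvep → dolumvup.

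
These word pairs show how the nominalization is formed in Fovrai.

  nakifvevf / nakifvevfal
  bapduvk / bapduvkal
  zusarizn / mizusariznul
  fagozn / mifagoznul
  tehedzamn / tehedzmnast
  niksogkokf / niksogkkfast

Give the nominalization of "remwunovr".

zusarizn and tehedzamn both end in -n yet inflect differently (mizusariznul, tehedzmnast), so the final letter is not what conditions the rule; the second-to-last letter is.
"remwunovr" has second-to-last letter 'v'. The stems whose second-to-last letter is 'v' (nakifvevf → nakifvevfal, bapduvk → bapduvkal) add -al.
So remwunovr → remwunovral.

remwunovral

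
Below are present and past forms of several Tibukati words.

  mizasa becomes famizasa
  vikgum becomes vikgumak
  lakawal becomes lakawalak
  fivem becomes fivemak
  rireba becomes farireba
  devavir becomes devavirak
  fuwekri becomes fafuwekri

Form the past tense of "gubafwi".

fagubafwi

"gubafwi" ends in a vowel. The stems ending in a vowel (fuwekri → fafuwekri, rireba → farireba, mizasa → famizasa) add the prefix fa-.
The other pattern: stems ending in a consonant add -ak.
So gubafwi → fagubafwi.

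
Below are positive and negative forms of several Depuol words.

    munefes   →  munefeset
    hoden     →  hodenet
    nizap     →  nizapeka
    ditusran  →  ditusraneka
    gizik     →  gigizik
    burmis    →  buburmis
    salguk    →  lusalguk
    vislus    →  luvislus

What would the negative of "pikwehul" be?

lupikwehul

hoden and ditusran both end in -n yet inflect differently (hodenet, ditusraneka), so the final letter is not what conditions the rule; the last vowel is.
"pikwehul" has last vowel 'u'. The stems whose last vowel is 'u' (salguk → lusalguk, vislus → luvislus) add the prefix lu-.
The other patterns: stems whose last vowel is 'e' add -et; stems whose last vowel is 'a' add -eka; stems whose last vowel is 'i' repeat the first consonant+vowel as a prefix.
So pikwehul → lupikwehul.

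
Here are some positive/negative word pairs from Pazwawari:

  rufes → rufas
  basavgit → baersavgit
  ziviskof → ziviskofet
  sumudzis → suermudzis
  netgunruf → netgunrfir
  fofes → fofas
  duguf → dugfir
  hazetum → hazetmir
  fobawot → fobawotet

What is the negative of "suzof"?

suzofet

ziviskof and netgunruf both end in -f yet inflect differently (ziviskofet, netgunrfir), so the final letter is not what conditions the rule; the last vowel is.
"suzof" has last vowel 'o'. The stems whose last vowel is 'o' (ziviskof → ziviskofet, fobawot → fobawotet) add -et.
The other patterns: stems whose last vowel is 'u' delete the last vowel and add -ir; stems whose last vowel is 'e' change the last vowel to 'a'; stems whose last vowel is 'i' insert -er- after the first vowel.
So suzof → suzofet.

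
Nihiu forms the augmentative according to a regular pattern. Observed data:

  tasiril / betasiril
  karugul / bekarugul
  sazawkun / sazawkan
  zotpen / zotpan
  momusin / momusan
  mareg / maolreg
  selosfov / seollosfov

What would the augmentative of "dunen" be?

"dunen" ends in -n. The stems ending in -n (sazawkun → sazawkan, zotpen → zotpan, momusin → momusan) change the last vowel to 'a'.
The other patterns: stems ending in -l add the prefix be-; stems ending in -g or -v insert -ol- after the first vowel.
So dunen → dunan.

dunan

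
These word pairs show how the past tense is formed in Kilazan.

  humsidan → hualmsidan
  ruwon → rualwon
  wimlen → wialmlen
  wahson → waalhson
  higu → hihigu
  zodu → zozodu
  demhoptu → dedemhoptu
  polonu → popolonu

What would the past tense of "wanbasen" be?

waalnbasen

"wanbasen" ends in -n. The stems ending in -n (humsidan → hualmsidan, ruwon → rualwon, wimlen → wialmlen) insert -al- after the first vowel.
So wanbasen → waalnbasen.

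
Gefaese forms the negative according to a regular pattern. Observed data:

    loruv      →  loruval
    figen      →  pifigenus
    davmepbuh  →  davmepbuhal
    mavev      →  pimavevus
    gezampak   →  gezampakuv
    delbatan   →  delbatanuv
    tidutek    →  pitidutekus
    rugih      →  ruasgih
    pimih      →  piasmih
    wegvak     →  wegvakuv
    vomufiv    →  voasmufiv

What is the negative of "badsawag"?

gezampak and tidutek both end in -k yet inflect differently (gezampakuv, pitidutekus), so the final letter is not what conditions the rule; the last vowel is.
"badsawag" has last vowel 'a'. The stems whose last vowel is 'a' (gezampak → gezampakuv, delbatan → delbatanuv, wegvak → wegvakuv) add -uv.
The other patterns: stems whose last vowel is 'i' insert -as- after the first vowel; stems whose last vowel is 'e' add pi- … -us around the stem; stems whose last vowel is 'u' add -al.
So badsawag → badsawaguv.

badsawaguv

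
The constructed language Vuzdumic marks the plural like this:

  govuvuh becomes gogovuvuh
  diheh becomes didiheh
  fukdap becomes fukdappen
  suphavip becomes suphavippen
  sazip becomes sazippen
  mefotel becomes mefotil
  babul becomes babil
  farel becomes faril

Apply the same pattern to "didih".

dididih

diheh and mefotel both have last vowel 'e' yet inflect differently (didiheh, mefotil), so the last vowel is not what conditions the rule; the final letter is.
"didih" ends in -h. The stems ending in -h (govuvuh → gogovuvuh, diheh → didiheh) repeat the first consonant+vowel as a prefix.
The other patterns: stems ending in -p double the final consonant and add -en; stems ending in -l change the last vowel to 'i'.
So didih → dididih.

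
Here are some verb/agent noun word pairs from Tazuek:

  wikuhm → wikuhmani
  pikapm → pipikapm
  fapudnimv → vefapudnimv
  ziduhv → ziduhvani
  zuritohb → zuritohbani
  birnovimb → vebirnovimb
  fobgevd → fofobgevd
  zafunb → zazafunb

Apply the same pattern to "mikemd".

ziduhv and fapudnimv both end in -v yet inflect differently (ziduhvani, vefapudnimv), so the final letter is not what conditions the rule; the second-to-last letter is.
"mikemd" has second-to-last letter 'm'. The stems whose second-to-last letter is 'm' (fapudnimv → vefapudnimv, birnovimb → vebirnovimb) add the prefix ve-.
The other patterns: stems whose second-to-last letter is 'h' add -ani; stems whose second-to-last letter is 'n', 'p' or 'v' repeat the first consonant+vowel as a prefix.
So mikemd → vemikemd.

vemikemd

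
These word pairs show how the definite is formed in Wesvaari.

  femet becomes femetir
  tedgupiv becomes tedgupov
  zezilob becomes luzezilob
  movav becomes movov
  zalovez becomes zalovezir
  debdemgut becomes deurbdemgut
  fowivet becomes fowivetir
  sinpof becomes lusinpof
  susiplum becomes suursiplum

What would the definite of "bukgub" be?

debdemgut and femet both end in -t yet inflect differently (deurbdemgut, femetir), so the final letter is not what conditions the rule; the last vowel is.
"bukgub" has last vowel 'u'. The stems whose last vowel is 'u' (susiplum → suursiplum, debdemgut → deurbdemgut) insert -ur- after the first vowel.
The other patterns: stems whose last vowel is 'a' or 'i' change the last vowel to 'o'; stems whose last vowel is 'o' add the prefix lu-; stems whose last vowel is 'e' add -ir.
So bukgub → buurkgub.

buurkgub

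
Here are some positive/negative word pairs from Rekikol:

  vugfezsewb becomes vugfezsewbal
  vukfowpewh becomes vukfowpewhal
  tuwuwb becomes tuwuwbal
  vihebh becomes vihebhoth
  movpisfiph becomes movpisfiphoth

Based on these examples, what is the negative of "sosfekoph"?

sosfekophoth

vukfowpewh and vihebh both end in -h yet inflect differently (vukfowpewhal, vihebhoth), so the final letter is not what conditions the rule; the second-to-last letter is.
"sosfekoph" has second-to-last letter 'p'. The one such stem in the data (movpisfiph → movpisfiphoth) adds -oth, so the same rule applies.
The other pattern: stems whose second-to-last letter is 'w' add -al.
So sosfekoph → sosfekophoth.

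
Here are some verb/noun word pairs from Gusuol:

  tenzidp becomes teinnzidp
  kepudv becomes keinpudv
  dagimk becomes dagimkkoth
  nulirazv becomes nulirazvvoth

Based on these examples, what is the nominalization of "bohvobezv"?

bohvobezvvoth

"bohvobezv" has second-to-last letter 'z'. The one such stem in the data (nulirazv → nulirazvvoth) doubles the final consonant and adds -oth (as does dagimk), so the same rule applies.
So bohvobezv → bohvobezvvoth.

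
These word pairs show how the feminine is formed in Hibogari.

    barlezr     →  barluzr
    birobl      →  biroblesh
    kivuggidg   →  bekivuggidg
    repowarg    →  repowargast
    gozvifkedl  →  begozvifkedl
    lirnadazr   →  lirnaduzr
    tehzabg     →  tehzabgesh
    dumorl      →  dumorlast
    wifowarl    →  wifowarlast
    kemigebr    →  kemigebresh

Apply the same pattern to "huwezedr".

wifowarl and gozvifkedl both end in -l yet inflect differently (wifowarlast, begozvifkedl), so the final letter is not what conditions the rule; the second-to-last letter is.
"huwezedr" has second-to-last letter 'd'. The stems whose second-to-last letter is 'd' (gozvifkedl → begozvifkedl, kivuggidg → bekivuggidg) add the prefix be-.
The other patterns: stems whose second-to-last letter is 'r' add -ast; stems whose second-to-last letter is 'z' change the last vowel to 'u'; stems whose second-to-last letter is 'b' add -esh.
So huwezedr → behuwezedr.

behuwezedr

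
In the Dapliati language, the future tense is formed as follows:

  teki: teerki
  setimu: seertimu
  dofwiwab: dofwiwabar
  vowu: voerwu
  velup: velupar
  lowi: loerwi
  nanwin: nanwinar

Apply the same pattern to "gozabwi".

goerzabwi

"gozabwi" ends in a vowel. The stems ending in a vowel (lowi → loerwi, setimu → seertimu, vowu → voerwu) insert -er- after the first vowel.
The other pattern: stems ending in a consonant add -ar.
So gozabwi → goerzabwi.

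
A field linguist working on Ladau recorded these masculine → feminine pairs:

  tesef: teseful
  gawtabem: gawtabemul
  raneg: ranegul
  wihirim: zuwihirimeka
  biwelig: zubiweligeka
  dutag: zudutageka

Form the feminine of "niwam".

zuniwameka

gawtabem and wihirim both end in -m yet inflect differently (gawtabemul, zuwihirimeka), so the final letter is not what conditions the rule; the last vowel is.
"niwam" has last vowel 'a'. The one such stem in the data (dutag → zudutageka) adds zu- … -eka around the stem, so the same rule applies.
The other pattern: stems whose last vowel is 'e' add -ul.
So niwam → zuniwameka.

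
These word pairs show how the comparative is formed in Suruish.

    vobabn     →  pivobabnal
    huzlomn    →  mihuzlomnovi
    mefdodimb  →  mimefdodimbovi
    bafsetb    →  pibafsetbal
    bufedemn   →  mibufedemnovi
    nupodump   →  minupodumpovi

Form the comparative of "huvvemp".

mihuvvempovi

mefdodimb and bafsetb both end in -b yet inflect differently (mimefdodimbovi, pibafsetbal), so the final letter is not what conditions the rule; the second-to-last letter is.
"huvvemp" has second-to-last letter 'm'. The stems whose second-to-last letter is 'm' (nupodump → minupodumpovi, bufedemn → mibufedemnovi, huzlomn → mihuzlomnovi) add mi- … -ovi around the stem.
So huvvemp → mihuvvempovi.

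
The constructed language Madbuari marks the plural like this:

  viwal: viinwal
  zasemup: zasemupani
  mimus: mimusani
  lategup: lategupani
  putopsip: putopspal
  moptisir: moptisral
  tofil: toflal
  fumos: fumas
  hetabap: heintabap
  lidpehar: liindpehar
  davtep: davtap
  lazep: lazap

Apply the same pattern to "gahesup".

"gahesup" has last vowel 'u'. The stems whose last vowel is 'u' (zasemup → zasemupani, mimus → mimusani, lategup → lategupani) add -ani.
So gahesup → gahesupani.

gahesupani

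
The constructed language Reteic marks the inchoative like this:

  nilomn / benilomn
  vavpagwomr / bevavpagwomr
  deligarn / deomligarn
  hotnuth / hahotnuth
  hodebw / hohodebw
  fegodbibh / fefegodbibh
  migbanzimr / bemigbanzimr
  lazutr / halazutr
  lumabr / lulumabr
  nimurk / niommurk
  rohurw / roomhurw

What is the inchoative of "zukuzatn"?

"zukuzatn" has second-to-last letter 't'. The stems whose second-to-last letter is 't' (lazutr → halazutr, hotnuth → hahotnuth) add the prefix ha-.
The other patterns: stems whose second-to-last letter is 'r' insert -om- after the first vowel; stems whose second-to-last letter is 'b' repeat the first consonant+vowel as a prefix; stems whose second-to-last letter is 'm' add the prefix be-.
So zukuzatn → hazukuzatn.

hazukuzatn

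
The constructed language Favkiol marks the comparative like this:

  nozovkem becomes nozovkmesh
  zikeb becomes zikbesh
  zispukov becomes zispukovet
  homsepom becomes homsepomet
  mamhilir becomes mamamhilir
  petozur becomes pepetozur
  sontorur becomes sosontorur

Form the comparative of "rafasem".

rafasmesh

nozovkem and homsepom both end in -m yet inflect differently (nozovkmesh, homsepomet), so the final letter is not what conditions the rule; the last vowel is.
"rafasem" has last vowel 'e'. The stems whose last vowel is 'e' (nozovkem → nozovkmesh, zikeb → zikbesh) delete the last vowel and add -esh.
The other patterns: stems whose last vowel is 'o' add -et; stems whose last vowel is 'i' or 'u' repeat the first consonant+vowel as a prefix.
So rafasem → rafasmesh.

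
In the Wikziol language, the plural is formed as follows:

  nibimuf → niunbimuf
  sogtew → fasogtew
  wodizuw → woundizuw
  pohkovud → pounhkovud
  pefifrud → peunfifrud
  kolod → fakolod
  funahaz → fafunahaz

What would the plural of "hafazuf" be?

wodizuw and sogtew both end in -w yet inflect differently (woundizuw, fasogtew), so the final letter is not what conditions the rule; the last vowel is.
"hafazuf" has last vowel 'u'. The stems whose last vowel is 'u' (nibimuf → niunbimuf, wodizuw → woundizuw, pohkovud → pounhkovud) insert -un- after the first vowel.
The other pattern: stems whose last vowel is 'a', 'e' or 'o' add the prefix fa-.
So hafazuf → haunfazuf.

haunfazuf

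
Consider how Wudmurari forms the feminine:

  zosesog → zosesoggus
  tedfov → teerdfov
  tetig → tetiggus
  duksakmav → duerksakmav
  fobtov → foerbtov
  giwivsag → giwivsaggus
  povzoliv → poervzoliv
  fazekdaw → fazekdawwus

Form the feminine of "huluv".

"huluv" ends in -v. The stems ending in -v (povzoliv → poervzoliv, fobtov → foerbtov, duksakmav → duerksakmav) insert -er- after the first vowel.
The other pattern: stems ending in -g or -w double the final consonant and add -us.
So huluv → huerluv.

huerluv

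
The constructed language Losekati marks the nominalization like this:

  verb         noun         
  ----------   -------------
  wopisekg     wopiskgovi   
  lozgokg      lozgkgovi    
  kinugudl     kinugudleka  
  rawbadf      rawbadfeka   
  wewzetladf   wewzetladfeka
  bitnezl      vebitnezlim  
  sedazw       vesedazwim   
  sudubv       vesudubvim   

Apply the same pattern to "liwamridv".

liwamridveka

kinugudl and bitnezl both end in -l yet inflect differently (kinugudleka, vebitnezlim), so the final letter is not what conditions the rule; the second-to-last letter is.
"liwamridv" has second-to-last letter 'd'. The stems whose second-to-last letter is 'd' (kinugudl → kinugudleka, rawbadf → rawbadfeka, wewzetladf → wewzetladfeka) add -eka.
So liwamridv → liwamridveka.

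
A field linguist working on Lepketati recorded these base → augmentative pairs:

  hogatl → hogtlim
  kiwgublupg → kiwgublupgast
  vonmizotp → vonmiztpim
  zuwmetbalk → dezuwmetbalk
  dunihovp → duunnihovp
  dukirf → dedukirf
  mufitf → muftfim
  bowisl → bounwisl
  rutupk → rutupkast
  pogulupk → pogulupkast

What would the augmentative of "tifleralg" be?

detifleralg

vonmizotp and dunihovp both end in -p yet inflect differently (vonmiztpim, duunnihovp), so the final letter is not what conditions the rule; the second-to-last letter is.
"tifleralg" has second-to-last letter 'l'. The one such stem in the data (zuwmetbalk → dezuwmetbalk) adds the prefix de-, so the same rule applies.
The other patterns: stems whose second-to-last letter is 't' delete the last vowel and add -im; stems whose second-to-last letter is 's' or 'v' insert -un- after the first vowel; stems whose second-to-last letter is 'p' add -ast.
So tifleralg → detifleralg.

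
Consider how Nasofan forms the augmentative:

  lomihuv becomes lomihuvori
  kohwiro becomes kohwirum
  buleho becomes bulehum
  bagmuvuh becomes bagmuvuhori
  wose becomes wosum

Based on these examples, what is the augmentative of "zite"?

zitum

buleho and bagmuvuh both begin with b- yet inflect differently (bulehum, bagmuvuhori), so the first letter is not what conditions the rule; whether the stem ends in a vowel or a consonant is.
"zite" ends in a vowel. The stems ending in a vowel (wose → wosum, buleho → bulehum, kohwiro → kohwirum) drop the final letter and add -um.
So zite → zitum.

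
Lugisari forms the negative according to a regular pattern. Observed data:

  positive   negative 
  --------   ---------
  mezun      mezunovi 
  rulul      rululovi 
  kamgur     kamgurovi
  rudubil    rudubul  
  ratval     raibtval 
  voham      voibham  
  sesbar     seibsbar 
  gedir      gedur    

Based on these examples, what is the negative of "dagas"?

daibgas

sesbar and kamgur both end in -r yet inflect differently (seibsbar, kamgurovi), so the final letter is not what conditions the rule; the last vowel is.
"dagas" has last vowel 'a'. The stems whose last vowel is 'a' (ratval → raibtval, voham → voibham, sesbar → seibsbar) insert -ib- after the first vowel.
The other patterns: stems whose last vowel is 'u' add -ovi; stems whose last vowel is 'i' change the last vowel to 'u'.
So dagas → daibgas.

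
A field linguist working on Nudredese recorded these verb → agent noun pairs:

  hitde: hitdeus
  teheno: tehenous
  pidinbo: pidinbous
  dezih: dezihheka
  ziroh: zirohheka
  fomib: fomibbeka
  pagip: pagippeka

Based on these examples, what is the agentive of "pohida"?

"pohida" ends in a vowel. The stems ending in a vowel (hitde → hitdeus, teheno → tehenous, pidinbo → pidinbous) add -us.
The other pattern: stems ending in a consonant double the final consonant and add -eka.
So pohida → pohidaus.

pohidaus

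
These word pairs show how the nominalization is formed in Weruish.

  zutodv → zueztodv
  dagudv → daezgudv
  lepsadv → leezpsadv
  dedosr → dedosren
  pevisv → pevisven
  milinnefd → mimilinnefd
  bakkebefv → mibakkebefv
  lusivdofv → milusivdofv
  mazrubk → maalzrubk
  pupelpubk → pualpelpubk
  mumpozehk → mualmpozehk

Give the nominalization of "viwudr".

viezwudr

zutodv and pevisv both end in -v yet inflect differently (zueztodv, pevisven), so the final letter is not what conditions the rule; the second-to-last letter is.
"viwudr" has second-to-last letter 'd'. The stems whose second-to-last letter is 'd' (zutodv → zueztodv, dagudv → daezgudv, lepsadv → leezpsadv) insert -ez- after the first vowel.
So viwudr → viezwudr.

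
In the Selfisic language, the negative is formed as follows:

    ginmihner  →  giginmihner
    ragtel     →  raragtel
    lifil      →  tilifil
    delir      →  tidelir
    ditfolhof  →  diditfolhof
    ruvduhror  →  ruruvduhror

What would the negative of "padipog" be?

papadipog

"padipog" has last vowel 'o'. The stems whose last vowel is 'o' (ditfolhof → diditfolhof, ruvduhror → ruruvduhror) repeat the first consonant+vowel as a prefix.
The other pattern: stems whose last vowel is 'i' add the prefix ti-.
So padipog → papadipog.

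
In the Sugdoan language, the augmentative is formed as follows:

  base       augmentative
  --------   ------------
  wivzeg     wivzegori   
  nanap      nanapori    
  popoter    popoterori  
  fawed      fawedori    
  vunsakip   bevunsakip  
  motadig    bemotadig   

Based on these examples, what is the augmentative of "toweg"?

towegori

nanap and vunsakip both end in -p yet inflect differently (nanapori, bevunsakip), so the final letter is not what conditions the rule; the last vowel is.
"toweg" has last vowel 'e'. The stems whose last vowel is 'e' (wivzeg → wivzegori, popoter → popoterori, fawed → fawedori) add -ori.
The other pattern: stems whose last vowel is 'i' add the prefix be-.
So toweg → towegori.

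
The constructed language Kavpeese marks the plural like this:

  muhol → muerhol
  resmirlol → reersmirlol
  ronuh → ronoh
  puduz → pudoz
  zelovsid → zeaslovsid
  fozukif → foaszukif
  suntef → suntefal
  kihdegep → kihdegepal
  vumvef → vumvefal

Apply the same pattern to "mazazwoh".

maerzazwoh

"mazazwoh" has last vowel 'o'. The stems whose last vowel is 'o' (muhol → muerhol, resmirlol → reersmirlol) insert -er- after the first vowel.
So mazazwoh → maerzazwoh.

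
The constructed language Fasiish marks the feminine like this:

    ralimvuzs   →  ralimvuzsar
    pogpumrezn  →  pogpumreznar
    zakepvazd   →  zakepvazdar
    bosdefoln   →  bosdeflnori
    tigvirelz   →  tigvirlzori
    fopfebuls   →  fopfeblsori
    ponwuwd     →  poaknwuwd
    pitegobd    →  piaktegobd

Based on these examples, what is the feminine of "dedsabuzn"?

dedsabuznar

"dedsabuzn" has second-to-last letter 'z'. The stems whose second-to-last letter is 'z' (ralimvuzs → ralimvuzsar, pogpumrezn → pogpumreznar, zakepvazd → zakepvazdar) add -ar.
The other patterns: stems whose second-to-last letter is 'l' delete the last vowel and add -ori; stems whose second-to-last letter is 'b' or 'w' insert -ak- after the first vowel.
So dedsabuzn → dedsabuznar.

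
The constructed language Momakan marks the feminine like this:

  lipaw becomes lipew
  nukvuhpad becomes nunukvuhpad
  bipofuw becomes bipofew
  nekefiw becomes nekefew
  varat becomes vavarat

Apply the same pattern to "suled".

susuled

lipaw and nukvuhpad both have last vowel 'a' yet inflect differently (lipew, nunukvuhpad), so the last vowel is not what conditions the rule; the final letter is.
"suled" ends in -d. The one such stem in the data (nukvuhpad → nunukvuhpad) repeats the first consonant+vowel as a prefix (as does varat), so the same rule applies.
The other pattern: stems ending in -w change the last vowel to 'e'.
So suled → susuled.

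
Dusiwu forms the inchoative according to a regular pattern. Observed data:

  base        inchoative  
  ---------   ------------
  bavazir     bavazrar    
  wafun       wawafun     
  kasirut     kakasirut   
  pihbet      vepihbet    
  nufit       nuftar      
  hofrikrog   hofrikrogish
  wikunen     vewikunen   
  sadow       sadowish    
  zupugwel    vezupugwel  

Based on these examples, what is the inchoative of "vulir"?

vulrar

kasirut and nufit both end in -t yet inflect differently (kakasirut, nuftar), so the final letter is not what conditions the rule; the last vowel is.
"vulir" has last vowel 'i'. The stems whose last vowel is 'i' (bavazir → bavazrar, nufit → nuftar) delete the last vowel and add -ar.
So vulir → vulrar.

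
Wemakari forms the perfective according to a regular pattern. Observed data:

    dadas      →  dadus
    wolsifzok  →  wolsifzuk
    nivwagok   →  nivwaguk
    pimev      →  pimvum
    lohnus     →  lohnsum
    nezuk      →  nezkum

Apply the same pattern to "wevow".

wevuw

dadas and lohnus both end in -s yet inflect differently (dadus, lohnsum), so the final letter is not what conditions the rule; the last vowel is.
"wevow" has last vowel 'o'. The stems whose last vowel is 'o' (wolsifzok → wolsifzuk, nivwagok → nivwaguk) change the last vowel to 'u'.
So wevow → wevuw.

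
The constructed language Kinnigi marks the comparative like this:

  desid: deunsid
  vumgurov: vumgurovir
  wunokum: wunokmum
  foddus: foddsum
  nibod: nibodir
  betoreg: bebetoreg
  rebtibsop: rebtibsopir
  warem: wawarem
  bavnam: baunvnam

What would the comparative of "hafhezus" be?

"hafhezus" has last vowel 'u'. The stems whose last vowel is 'u' (foddus → foddsum, wunokum → wunokmum) delete the last vowel and add -um.
The other patterns: stems whose last vowel is 'o' add -ir; stems whose last vowel is 'e' repeat the first consonant+vowel as a prefix; stems whose last vowel is 'a' or 'i' insert -un- after the first vowel.
So hafhezus → hafhezsum.

hafhezsum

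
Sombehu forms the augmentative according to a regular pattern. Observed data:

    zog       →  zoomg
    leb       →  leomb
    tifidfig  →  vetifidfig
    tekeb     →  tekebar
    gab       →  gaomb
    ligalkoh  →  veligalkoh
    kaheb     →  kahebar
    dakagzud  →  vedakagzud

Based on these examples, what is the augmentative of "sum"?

suomm

gab and kaheb both end in -b yet inflect differently (gaomb, kahebar), so the final letter is not what conditions the rule; the number of vowels is.
"sum" has 1 vowel. The stems with 1 vowel (zog → zoomg, gab → gaomb, leb → leomb) insert -om- after the first vowel.
So sum → suomm.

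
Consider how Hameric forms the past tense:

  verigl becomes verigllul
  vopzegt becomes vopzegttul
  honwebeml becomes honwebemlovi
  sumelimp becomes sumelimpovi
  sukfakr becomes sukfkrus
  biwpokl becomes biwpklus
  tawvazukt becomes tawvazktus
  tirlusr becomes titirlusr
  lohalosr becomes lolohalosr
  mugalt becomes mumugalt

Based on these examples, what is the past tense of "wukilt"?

wuwukilt

"wukilt" has second-to-last letter 'l'. The one such stem in the data (mugalt → mumugalt) repeats the first consonant+vowel as a prefix (as do tirlusr, lohalosr), so the same rule applies.
The other patterns: stems whose second-to-last letter is 'g' double the final consonant and add -ul; stems whose second-to-last letter is 'm' add -ovi; stems whose second-to-last letter is 'k' delete the last vowel and add -us.
So wukilt → wuwukilt.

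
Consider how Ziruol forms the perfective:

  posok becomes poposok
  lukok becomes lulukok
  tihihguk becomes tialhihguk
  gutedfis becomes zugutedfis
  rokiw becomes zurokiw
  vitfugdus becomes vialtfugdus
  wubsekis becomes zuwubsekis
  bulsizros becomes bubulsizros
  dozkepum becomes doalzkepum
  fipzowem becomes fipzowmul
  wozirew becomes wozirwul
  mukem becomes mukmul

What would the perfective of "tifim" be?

zutifim

bulsizros and vitfugdus both end in -s yet inflect differently (bubulsizros, vialtfugdus), so the final letter is not what conditions the rule; the last vowel is.
"tifim" has last vowel 'i'. The stems whose last vowel is 'i' (gutedfis → zugutedfis, rokiw → zurokiw, wubsekis → zuwubsekis) add the prefix zu-.
The other patterns: stems whose last vowel is 'o' repeat the first consonant+vowel as a prefix; stems whose last vowel is 'e' delete the last vowel and add -ul; stems whose last vowel is 'u' insert -al- after the first vowel.
So tifim → zutifim.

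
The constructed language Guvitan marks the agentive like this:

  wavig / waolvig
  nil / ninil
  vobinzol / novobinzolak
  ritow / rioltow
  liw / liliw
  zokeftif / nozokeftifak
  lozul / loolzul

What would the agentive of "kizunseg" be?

liw and ritow both end in -w yet inflect differently (liliw, rioltow), so the final letter is not what conditions the rule; the number of vowels is.
"kizunseg" has 3 vowels. The stems with 3 vowels (zokeftif → nozokeftifak, vobinzol → novobinzolak) add no- … -ak around the stem.
So kizunseg → nokizunsegak.

nokizunsegak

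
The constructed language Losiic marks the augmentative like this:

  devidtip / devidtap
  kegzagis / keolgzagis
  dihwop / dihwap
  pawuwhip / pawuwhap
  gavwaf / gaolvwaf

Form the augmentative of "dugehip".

devidtip and kegzagis both have last vowel 'i' yet inflect differently (devidtap, keolgzagis), so the last vowel is not what conditions the rule; the final letter is.
"dugehip" ends in -p. The stems ending in -p (devidtip → devidtap, dihwop → dihwap, pawuwhip → pawuwhap) change the last vowel to 'a'.
So dugehip → dugehap.

dugehap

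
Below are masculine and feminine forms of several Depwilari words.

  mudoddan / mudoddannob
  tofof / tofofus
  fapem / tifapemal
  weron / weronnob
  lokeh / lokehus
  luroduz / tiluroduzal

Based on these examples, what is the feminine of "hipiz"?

tihipizal

weron and tofof both have last vowel 'o' yet inflect differently (weronnob, tofofus), so the last vowel is not what conditions the rule; the final letter is.
"hipiz" ends in -z. The one such stem in the data (luroduz → tiluroduzal) adds ti- … -al around the stem, so the same rule applies.
The other patterns: stems ending in -n double the final consonant and add -ob; stems ending in -f or -h add -us.
So hipiz → tihipizal.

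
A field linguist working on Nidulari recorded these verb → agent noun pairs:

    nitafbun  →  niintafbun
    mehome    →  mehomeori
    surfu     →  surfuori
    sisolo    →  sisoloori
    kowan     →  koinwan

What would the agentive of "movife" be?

surfu and nitafbun both have last vowel 'u' yet inflect differently (surfuori, niintafbun), so the last vowel is not what conditions the rule; whether the stem ends in a vowel or a consonant is.
"movife" ends in a vowel. The stems ending in a vowel (surfu → surfuori, sisolo → sisoloori, mehome → mehomeori) add -ori.
The other pattern: stems ending in a consonant insert -in- after the first vowel.
So movife → movifeori.

movifeori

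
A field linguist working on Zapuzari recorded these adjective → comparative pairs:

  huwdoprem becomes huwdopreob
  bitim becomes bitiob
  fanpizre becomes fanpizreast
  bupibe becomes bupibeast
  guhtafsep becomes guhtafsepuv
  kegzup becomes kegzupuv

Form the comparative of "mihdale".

huwdoprem and fanpizre both have last vowel 'e' yet inflect differently (huwdopreob, fanpizreast), so the last vowel is not what conditions the rule; the final letter is.
"mihdale" ends in -e. The stems ending in -e (fanpizre → fanpizreast, bupibe → bupibeast) add -ast.
The other patterns: stems ending in -m drop the final letter and add -ob; stems ending in -p add -uv.
So mihdale → mihdaleast.

mihdaleast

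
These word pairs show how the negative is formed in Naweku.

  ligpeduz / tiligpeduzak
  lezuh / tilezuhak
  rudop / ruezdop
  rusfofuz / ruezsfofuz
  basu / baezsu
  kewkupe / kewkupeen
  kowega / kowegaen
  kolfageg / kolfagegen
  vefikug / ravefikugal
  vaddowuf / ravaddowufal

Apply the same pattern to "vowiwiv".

"vowiwiv" begins with v-. The stems beginning with v- (vefikug → ravefikugal, vaddowuf → ravaddowufal) add ra- … -al around the stem.
The other patterns: stems beginning with l- add ti- … -ak around the stem; stems beginning with b- or r- insert -ez- after the first vowel; stems beginning with k- add -en.
So vowiwiv → ravowiwival.

ravowiwival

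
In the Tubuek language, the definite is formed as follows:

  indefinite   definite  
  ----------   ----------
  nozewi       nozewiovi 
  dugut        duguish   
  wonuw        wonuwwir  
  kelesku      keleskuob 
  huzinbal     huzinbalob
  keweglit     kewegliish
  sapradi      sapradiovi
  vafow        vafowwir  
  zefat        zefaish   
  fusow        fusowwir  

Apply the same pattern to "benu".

benuob

wonuw and dugut both have last vowel 'u' yet inflect differently (wonuwwir, duguish), so the last vowel is not what conditions the rule; the final letter is.
"benu" ends in -u. The one such stem in the data (kelesku → keleskuob) adds -ob, so the same rule applies.
The other patterns: stems ending in -w double the final consonant and add -ir; stems ending in -i add -ovi; stems ending in -t drop the final letter and add -ish.
So benu → benuob.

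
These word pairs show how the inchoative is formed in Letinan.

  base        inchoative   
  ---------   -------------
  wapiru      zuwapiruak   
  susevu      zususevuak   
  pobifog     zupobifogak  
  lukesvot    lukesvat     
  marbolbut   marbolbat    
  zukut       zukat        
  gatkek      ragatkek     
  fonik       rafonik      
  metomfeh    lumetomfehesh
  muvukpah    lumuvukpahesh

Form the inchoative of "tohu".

"tohu" ends in -u. The stems ending in -u (wapiru → zuwapiruak, susevu → zususevuak) add zu- … -ak around the stem.
The other patterns: stems ending in -t change the last vowel to 'a'; stems ending in -k add the prefix ra-; stems ending in -h add lu- … -esh around the stem.
So tohu → zutohuak.

zutohuak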